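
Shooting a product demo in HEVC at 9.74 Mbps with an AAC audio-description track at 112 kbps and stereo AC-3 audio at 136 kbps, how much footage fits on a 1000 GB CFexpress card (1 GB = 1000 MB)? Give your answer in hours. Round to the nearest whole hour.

Audio total: 112 + 136 = 248 kbps = 0.248 Mbps.
Total bitrate: 9.74 + 0.248 = 9.988 Mbps.
Capacity: 1000 GB = 8,000,000 Mb.
Recording time: 8,000,000 / 9.988 = 800,961 s ≈ 222 hours.

222 hours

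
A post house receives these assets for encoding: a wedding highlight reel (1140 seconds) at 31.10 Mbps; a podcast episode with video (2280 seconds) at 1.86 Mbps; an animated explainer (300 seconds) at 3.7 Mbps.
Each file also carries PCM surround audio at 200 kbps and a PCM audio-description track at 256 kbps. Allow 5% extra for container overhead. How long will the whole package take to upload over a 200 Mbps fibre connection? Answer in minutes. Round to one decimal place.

Audio total: 200 + 256 = 456 kbps = 0.456 Mbps.
wedding highlight reel: 31.556 Mbps × 1140 s × 1.05 = 37772.5 Mb
podcast episode with video: 2.316 Mbps × 2280 s × 1.05 = 5544.5 Mb
animated explainer: 4.156 Mbps × 300 s × 1.05 = 1309.1 Mb
Total: 44626.2 Mb = 5578.3 MB.
At 200 Mbps: 44626.2 / 200 = 223 s ≈ 3.72 minutes.

3.7 minutes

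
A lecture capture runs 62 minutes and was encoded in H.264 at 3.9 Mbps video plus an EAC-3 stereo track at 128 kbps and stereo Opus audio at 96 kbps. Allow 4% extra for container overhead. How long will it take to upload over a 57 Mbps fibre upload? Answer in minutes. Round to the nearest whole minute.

5 minutes

62 min = 3720 s
Audio total: 128 + 96 = 224 kbps = 0.224 Mbps.
Total bitrate: 4.124 Mbps.
File: 4.124 Mbps × 3720 s = 15341.3 Mb.
With 4% container overhead: ×1.04. → 15954.9 Mb.
At 57 Mbps: 15954.9 / 57 = 279.9 s ≈ 4.67 minutes.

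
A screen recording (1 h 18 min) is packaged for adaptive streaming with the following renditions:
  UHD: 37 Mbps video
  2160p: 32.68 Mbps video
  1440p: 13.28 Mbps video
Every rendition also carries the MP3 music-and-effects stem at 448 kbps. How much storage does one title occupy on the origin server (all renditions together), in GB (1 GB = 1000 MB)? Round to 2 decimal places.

1 h 18 min = 78 min = 4680 s
Audio: 448 kbps = 0.448 Mbps.
Sum of rendition bitrates: (37+0.448) + (32.68+0.448) + (13.28+0.448) = 84.304 Mbps.
× 4680 s = 394,543 Mb = 49,318 MB = 49.32 GB.

49.32 GB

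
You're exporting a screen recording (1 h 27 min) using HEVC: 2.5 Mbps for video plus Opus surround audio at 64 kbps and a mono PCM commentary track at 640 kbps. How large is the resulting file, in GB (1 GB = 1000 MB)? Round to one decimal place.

2.1 GB

1 h 27 min = 87 min = 5220 s
Audio total: 64 + 640 = 704 kbps = 0.704 Mbps.
Total bitrate: 2.5 + 0.704 = 3.204 Mbps.
Stream data: 3.204 Mbps × 5220 s = 16724.9 Mb.
16,725 Mb ÷ 8 = 2,091 MB → 2.091 GB.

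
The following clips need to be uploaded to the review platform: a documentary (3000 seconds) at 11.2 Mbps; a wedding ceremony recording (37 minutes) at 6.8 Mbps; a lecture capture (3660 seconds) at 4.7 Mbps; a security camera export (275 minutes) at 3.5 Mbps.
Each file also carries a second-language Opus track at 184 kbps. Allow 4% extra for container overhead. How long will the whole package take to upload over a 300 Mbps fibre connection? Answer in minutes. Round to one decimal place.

7.4 minutes

Audio: 184 kbps = 0.184 Mbps.
documentary: 11.384 Mbps × 3000 s × 1.04 = 35518.1 Mb
wedding ceremony recording: 6.984 Mbps × 2220 s × 1.04 = 16124.7 Mb
lecture capture: 4.884 Mbps × 3660 s × 1.04 = 18590.5 Mb
security camera export: 3.684 Mbps × 16500 s × 1.04 = 63217.4 Mb
Total: 133450.6 Mb = 16681.3 MB.
At 300 Mbps: 133450.6 / 300 = 445 s ≈ 7.41 minutes.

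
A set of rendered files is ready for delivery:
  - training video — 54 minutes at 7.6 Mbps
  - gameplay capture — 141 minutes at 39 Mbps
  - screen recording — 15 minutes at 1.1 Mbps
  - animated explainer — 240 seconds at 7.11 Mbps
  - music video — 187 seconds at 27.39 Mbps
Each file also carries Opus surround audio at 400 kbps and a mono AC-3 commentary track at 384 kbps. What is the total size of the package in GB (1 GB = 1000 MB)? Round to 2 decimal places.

46.57 GB

Audio total: 400 + 384 = 784 kbps = 0.784 Mbps.
training video: 8.384 Mbps × 3240 s = 27164.2 Mb
gameplay capture: 39.784 Mbps × 8460 s = 336572.6 Mb
screen recording: 1.884 Mbps × 900 s = 1695.6 Mb
animated explainer: 7.894 Mbps × 240 s = 1894.6 Mb
music video: 28.174 Mbps × 187 s = 5268.5 Mb
Total: 372595.5 Mb = 46574.4 MB.
= 46.57 GB.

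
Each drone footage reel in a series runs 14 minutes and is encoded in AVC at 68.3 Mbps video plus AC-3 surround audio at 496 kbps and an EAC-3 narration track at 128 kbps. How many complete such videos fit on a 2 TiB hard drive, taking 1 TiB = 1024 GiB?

14 min = 840 s
Audio total: 496 + 128 = 624 kbps = 0.624 Mbps.
Total bitrate: 68.924 Mbps.
Per item: 68.924 Mbps × 840 s = 57,896 Mb = 7,237 MB.
Capacity: 2 TiB = 17,592,186 Mb; 303.86 items → 303 complete.

303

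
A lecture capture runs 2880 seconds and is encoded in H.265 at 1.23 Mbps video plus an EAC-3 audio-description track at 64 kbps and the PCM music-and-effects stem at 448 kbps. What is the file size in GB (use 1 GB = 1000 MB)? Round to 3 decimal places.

Audio total: 64 + 448 = 512 kbps = 0.512 Mbps.
Total bitrate: 1.23 + 0.512 = 1.742 Mbps.
Stream data: 1.742 Mbps × 2880 s = 5017.0 Mb.
5,017 Mb ÷ 8 = 627.1 MB → 0.6271 GB.

0.627 GB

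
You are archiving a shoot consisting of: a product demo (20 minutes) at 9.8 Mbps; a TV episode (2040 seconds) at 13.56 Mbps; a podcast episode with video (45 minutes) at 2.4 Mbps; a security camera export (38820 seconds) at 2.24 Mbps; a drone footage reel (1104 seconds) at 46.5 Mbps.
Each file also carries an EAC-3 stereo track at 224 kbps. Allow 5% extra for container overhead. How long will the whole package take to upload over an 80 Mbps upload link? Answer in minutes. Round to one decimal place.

42.5 minutes

Audio: 224 kbps = 0.224 Mbps.
product demo: 10.024 Mbps × 1200 s × 1.05 = 12630.2 Mb
TV episode: 13.784 Mbps × 2040 s × 1.05 = 29525.3 Mb
podcast episode with video: 2.624 Mbps × 2700 s × 1.05 = 7439.0 Mb
security camera export: 2.464 Mbps × 38820 s × 1.05 = 100435.1 Mb
drone footage reel: 46.724 Mbps × 1104 s × 1.05 = 54162.5 Mb
Total: 204192.2 Mb = 25524.0 MB.
At 80 Mbps: 204192.2 / 80 = 2552 s ≈ 42.5 minutes.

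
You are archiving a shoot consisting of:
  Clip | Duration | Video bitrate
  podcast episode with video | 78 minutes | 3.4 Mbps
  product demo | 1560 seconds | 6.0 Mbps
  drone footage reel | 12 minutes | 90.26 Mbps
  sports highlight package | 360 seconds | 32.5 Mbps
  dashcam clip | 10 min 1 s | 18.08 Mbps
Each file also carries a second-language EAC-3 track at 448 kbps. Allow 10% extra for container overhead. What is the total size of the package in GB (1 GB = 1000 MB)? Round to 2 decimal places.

16.00 GB

Audio: 448 kbps = 0.448 Mbps.
podcast episode with video: 3.848 Mbps × 4680 s × 1.10 = 19809.5 Mb
product demo: 6.448 Mbps × 1560 s × 1.10 = 11064.8 Mb
drone footage reel: 90.708 Mbps × 720 s × 1.10 = 71840.7 Mb
sports highlight package: 32.948 Mbps × 360 s × 1.10 = 13047.4 Mb
dashcam clip: 18.528 Mbps × 601 s × 1.10 = 12248.9 Mb
Total: 128011.3 Mb = 16001.4 MB.
= 16.00 GB.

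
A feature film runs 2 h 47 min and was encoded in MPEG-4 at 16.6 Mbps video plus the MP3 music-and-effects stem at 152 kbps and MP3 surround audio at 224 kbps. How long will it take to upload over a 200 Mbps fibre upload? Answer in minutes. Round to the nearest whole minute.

14 minutes

2 h 47 min = 167 min = 10020 s
Audio total: 152 + 224 = 376 kbps = 0.376 Mbps.
Total bitrate: 16.976 Mbps.
File: 16.976 Mbps × 10020 s = 170099.5 Mb.
At 200 Mbps: 170099.5 / 200 = 850.5 s ≈ 14.2 minutes.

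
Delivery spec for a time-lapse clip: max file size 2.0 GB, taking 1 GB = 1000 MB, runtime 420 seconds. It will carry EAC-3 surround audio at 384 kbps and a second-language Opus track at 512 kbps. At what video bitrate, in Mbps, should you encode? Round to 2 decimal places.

37.20 Mbps

Budget: 2.0 GB = 16000.0 Mb.
Total bitrate budget: 16000.0 Mb / 420 s = 38.095 Mbps.
Audio total: 384 + 512 = 896 kbps = 0.896 Mbps.
Video: 38.095 − 0.896 = 37.199 Mbps.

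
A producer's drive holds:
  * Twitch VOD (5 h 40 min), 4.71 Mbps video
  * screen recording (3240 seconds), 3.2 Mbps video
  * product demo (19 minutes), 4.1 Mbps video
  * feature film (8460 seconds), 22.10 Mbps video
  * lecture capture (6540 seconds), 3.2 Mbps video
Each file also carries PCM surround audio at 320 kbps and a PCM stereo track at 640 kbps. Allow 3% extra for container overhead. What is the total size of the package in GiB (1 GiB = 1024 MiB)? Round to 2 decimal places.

42.83 GiB

Audio total: 320 + 640 = 960 kbps = 0.960 Mbps.
Twitch VOD: 5.670 Mbps × 20400 s × 1.03 = 119138.0 Mb
screen recording: 4.160 Mbps × 3240 s × 1.03 = 13882.8 Mb
product demo: 5.060 Mbps × 1140 s × 1.03 = 5941.5 Mb
feature film: 23.060 Mbps × 8460 s × 1.03 = 200940.2 Mb
lecture capture: 4.160 Mbps × 6540 s × 1.03 = 28022.6 Mb
Total: 367925.1 Mb = 45990.6 MB.
= 42.83 GiB.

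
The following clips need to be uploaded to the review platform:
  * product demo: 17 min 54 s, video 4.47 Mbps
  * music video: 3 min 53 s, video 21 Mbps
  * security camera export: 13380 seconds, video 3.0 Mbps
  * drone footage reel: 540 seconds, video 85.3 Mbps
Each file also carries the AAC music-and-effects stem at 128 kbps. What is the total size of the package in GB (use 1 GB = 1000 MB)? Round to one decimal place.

12.2 GB

Audio: 128 kbps = 0.128 Mbps.
product demo: 4.598 Mbps × 1074 s = 4938.3 Mb
music video: 21.128 Mbps × 233 s = 4922.8 Mb
security camera export: 3.128 Mbps × 13380 s = 41852.6 Mb
drone footage reel: 85.428 Mbps × 540 s = 46131.1 Mb
Total: 97844.8 Mb = 12230.6 MB.
= 12.23 GB.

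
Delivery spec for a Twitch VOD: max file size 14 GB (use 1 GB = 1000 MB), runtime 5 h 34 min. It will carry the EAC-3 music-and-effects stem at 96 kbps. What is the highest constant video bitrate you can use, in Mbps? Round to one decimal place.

5.5 Mbps

Budget: 14 GB = 112000.0 Mb.
5 h 34 min = 334 min = 20040 s
Total bitrate budget: 112000.0 Mb / 20040 s = 5.589 Mbps.
Audio: 96 kbps = 0.096 Mbps.
Video: 5.589 − 0.096 = 5.493 Mbps.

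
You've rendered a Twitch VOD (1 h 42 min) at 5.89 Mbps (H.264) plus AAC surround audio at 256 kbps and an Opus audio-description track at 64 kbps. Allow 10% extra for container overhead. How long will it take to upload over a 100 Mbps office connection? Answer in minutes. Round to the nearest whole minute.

7 minutes

1 h 42 min = 102 min = 6120 s
Audio total: 256 + 64 = 320 kbps = 0.320 Mbps.
Total bitrate: 6.210 Mbps.
File: 6.210 Mbps × 6120 s = 38005.2 Mb.
With 10% container overhead: ×1.10. → 41805.7 Mb.
At 100 Mbps: 41805.7 / 100 = 418.1 s ≈ 6.97 minutes.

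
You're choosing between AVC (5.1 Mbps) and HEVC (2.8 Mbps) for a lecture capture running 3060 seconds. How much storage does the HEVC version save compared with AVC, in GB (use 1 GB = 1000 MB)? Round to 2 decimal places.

AVC: 5.100 Mbps × 3060 s = 15606.0 Mb = 1.951 GB.
HEVC: 2.800 Mbps × 3060 s = 8568.0 Mb = 1.071 GB.
Saving: 1.951 − 1.071 = 0.880 GB.

0.88 GB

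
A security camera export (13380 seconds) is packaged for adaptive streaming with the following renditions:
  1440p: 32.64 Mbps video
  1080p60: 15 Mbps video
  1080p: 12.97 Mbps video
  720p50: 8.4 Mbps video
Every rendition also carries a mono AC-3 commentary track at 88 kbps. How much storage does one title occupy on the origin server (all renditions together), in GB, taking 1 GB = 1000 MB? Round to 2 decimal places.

Audio: 88 kbps = 0.088 Mbps.
Sum of rendition bitrates: (32.64+0.088) + (15+0.088) + (12.97+0.088) + (8.4+0.088) = 69.362 Mbps.
× 13380 s = 928,064 Mb = 116,008 MB = 116.0 GB.

116.01 GB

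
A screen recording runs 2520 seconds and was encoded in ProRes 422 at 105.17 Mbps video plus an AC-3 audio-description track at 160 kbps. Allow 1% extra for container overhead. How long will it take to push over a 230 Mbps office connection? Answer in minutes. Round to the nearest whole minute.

19 minutes

Audio: 160 kbps = 0.160 Mbps.
Total bitrate: 105.330 Mbps.
File: 105.330 Mbps × 2520 s = 265431.6 Mb.
With 1% container overhead: ×1.01. → 268085.9 Mb.
At 230 Mbps: 268085.9 / 230 = 1165.6 s ≈ 19.4 minutes.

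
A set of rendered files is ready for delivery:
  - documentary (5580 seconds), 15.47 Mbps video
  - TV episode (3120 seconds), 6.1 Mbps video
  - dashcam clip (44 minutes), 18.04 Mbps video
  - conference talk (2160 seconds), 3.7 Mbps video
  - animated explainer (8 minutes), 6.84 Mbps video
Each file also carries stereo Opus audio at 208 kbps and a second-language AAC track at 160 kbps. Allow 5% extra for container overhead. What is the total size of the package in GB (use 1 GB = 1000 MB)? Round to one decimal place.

22.2 GB

Audio total: 208 + 160 = 368 kbps = 0.368 Mbps.
documentary: 15.838 Mbps × 5580 s × 1.05 = 92794.8 Mb
TV episode: 6.468 Mbps × 3120 s × 1.05 = 21189.2 Mb
dashcam clip: 18.408 Mbps × 2640 s × 1.05 = 51027.0 Mb
conference talk: 4.068 Mbps × 2160 s × 1.05 = 9226.2 Mb
animated explainer: 7.208 Mbps × 480 s × 1.05 = 3632.8 Mb
Total: 177870.0 Mb = 22233.8 MB.
= 22.23 GB.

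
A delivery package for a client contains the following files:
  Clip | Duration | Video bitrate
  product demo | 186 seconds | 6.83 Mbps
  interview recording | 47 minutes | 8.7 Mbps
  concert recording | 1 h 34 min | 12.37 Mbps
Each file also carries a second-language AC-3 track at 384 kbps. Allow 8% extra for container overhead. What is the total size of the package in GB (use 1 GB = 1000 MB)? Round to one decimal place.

13.4 GB

Audio: 384 kbps = 0.384 Mbps.
product demo: 7.214 Mbps × 186 s × 1.08 = 1449.1 Mb
interview recording: 9.084 Mbps × 2820 s × 1.08 = 27666.2 Mb
concert recording: 12.754 Mbps × 5640 s × 1.08 = 77687.2 Mb
Total: 106802.5 Mb = 13350.3 MB.
= 13.35 GB.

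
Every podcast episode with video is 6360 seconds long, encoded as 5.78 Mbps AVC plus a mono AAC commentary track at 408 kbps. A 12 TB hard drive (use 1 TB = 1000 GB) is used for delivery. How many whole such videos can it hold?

2439

Audio: 408 kbps = 0.408 Mbps.
Total bitrate: 6.188 Mbps.
Per item: 6.188 Mbps × 6360 s = 39,356 Mb = 4,919 MB.
Capacity: 12 TB = 96,000,000 Mb; 2439.29 items → 2439 complete.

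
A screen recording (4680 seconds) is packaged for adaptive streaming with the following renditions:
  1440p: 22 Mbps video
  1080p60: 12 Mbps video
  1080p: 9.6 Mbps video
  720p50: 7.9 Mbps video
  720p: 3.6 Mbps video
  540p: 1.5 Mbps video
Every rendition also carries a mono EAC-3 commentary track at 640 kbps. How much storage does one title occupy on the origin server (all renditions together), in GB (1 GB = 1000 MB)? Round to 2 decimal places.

Audio: 640 kbps = 0.640 Mbps.
Sum of rendition bitrates: (22+0.640) + (12+0.640) + (9.6+0.640) + (7.9+0.640) + (3.6+0.640) + (1.5+0.640) = 60.440 Mbps.
× 4680 s = 282,859 Mb = 35,357 MB = 35.36 GB.

35.36 GB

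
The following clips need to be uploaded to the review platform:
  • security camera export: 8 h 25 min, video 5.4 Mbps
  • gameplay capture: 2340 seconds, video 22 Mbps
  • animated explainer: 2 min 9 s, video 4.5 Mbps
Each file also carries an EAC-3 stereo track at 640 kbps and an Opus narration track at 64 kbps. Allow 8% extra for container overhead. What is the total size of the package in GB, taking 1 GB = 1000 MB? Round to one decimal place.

Audio total: 640 + 64 = 704 kbps = 0.704 Mbps.
security camera export: 6.104 Mbps × 30300 s × 1.08 = 199747.3 Mb
gameplay capture: 22.704 Mbps × 2340 s × 1.08 = 57377.5 Mb
animated explainer: 5.204 Mbps × 129 s × 1.08 = 725.0 Mb
Total: 257849.9 Mb = 32231.2 MB.
= 32.23 GB.

32.2 GB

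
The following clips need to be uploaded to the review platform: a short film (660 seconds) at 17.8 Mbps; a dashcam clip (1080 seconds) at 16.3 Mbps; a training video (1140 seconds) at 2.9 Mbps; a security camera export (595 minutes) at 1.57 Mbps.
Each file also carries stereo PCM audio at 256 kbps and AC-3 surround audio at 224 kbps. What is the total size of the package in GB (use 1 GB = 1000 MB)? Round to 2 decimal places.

Audio total: 256 + 224 = 480 kbps = 0.480 Mbps.
short film: 18.280 Mbps × 660 s = 12064.8 Mb
dashcam clip: 16.780 Mbps × 1080 s = 18122.4 Mb
training video: 3.380 Mbps × 1140 s = 3853.2 Mb
security camera export: 2.050 Mbps × 35700 s = 73185.0 Mb
Total: 107225.4 Mb = 13403.2 MB.
= 13.40 GB.

13.40 GB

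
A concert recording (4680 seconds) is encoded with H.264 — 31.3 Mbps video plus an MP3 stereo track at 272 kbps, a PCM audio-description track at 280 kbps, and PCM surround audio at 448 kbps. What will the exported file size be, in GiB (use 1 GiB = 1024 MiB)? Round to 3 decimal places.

17.598 GiB

Audio total: 272 + 280 + 448 = 1000 kbps = 1.000 Mbps.
Total bitrate: 31.3 + 1.000 = 32.300 Mbps.
Stream data: 32.300 Mbps × 4680 s = 151164.0 Mb.
151,164 Mb = 18,895,500,000 bytes ÷ 1,073,741,824 = 17.60 GiB.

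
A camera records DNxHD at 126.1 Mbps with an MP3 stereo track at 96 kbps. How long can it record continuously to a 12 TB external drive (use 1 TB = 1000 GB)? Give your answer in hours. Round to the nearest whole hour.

Audio: 96 kbps = 0.096 Mbps.
Total bitrate: 126.1 + 0.096 = 126.196 Mbps.
Capacity: 12 TB = 96,000,000 Mb.
Recording time: 96,000,000 / 126.196 = 760,721 s ≈ 211 hours.

211 hours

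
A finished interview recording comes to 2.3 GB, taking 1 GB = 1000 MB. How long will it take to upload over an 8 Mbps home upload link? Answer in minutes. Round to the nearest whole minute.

38 minutes

File: 2.3 GB = 18400.0 Mb.
At 8 Mbps: 18400.0 / 8 = 2300.0 s ≈ 38.3 minutes.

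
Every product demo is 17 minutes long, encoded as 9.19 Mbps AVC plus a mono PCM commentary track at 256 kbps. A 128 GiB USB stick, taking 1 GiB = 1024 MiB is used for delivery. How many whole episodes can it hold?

17 min = 1020 s
Audio: 256 kbps = 0.256 Mbps.
Total bitrate: 9.446 Mbps.
Per item: 9.446 Mbps × 1020 s = 9,635 Mb = 1,204 MB.
Capacity: 128 GiB = 1,099,512 Mb; 114.12 items → 114 complete.

114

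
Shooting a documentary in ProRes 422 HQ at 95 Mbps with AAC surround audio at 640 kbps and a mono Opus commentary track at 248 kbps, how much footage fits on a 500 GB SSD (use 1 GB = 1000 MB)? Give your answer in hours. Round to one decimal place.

Audio total: 640 + 248 = 888 kbps = 0.888 Mbps.
Total bitrate: 95 + 0.888 = 95.888 Mbps.
Capacity: 500 GB = 4,000,000 Mb.
Recording time: 4,000,000 / 95.888 = 41,715 s ≈ 11.6 hours.

11.6 hours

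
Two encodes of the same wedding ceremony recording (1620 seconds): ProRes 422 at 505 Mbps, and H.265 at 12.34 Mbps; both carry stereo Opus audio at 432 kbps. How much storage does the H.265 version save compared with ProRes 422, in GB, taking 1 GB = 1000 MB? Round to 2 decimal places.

Audio: 432 kbps = 0.432 Mbps.
ProRes 422: 505.432 Mbps × 1620 s = 818799.8 Mb = 102.350 GB.
H.265: 12.772 Mbps × 1620 s = 20690.6 Mb = 2.586 GB.
Saving: 102.350 − 2.586 = 99.764 GB.

99.76 GB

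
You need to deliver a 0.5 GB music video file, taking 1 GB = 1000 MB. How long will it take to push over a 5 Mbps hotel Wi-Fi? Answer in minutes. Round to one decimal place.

File: 0.5 GB = 4000.0 Mb.
At 5 Mbps: 4000.0 / 5 = 800.0 s ≈ 13.3 minutes.

13.3 minutes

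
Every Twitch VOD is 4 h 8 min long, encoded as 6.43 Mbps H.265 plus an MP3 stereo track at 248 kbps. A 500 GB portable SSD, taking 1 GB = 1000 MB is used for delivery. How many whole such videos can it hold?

40

4 h 8 min = 248 min = 14880 s
Audio: 248 kbps = 0.248 Mbps.
Total bitrate: 6.678 Mbps.
Per item: 6.678 Mbps × 14880 s = 99,369 Mb = 12,421 MB.
Capacity: 500 GB = 4,000,000 Mb; 40.25 items → 40 complete.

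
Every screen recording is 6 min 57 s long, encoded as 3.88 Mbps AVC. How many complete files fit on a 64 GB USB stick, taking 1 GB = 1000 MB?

6 min 57 s = 417 s
Per item: 3.880 Mbps × 417 s = 1,618 Mb = 202.2 MB.
Capacity: 64 GB = 512,000 Mb; 316.45 items → 316 complete.

316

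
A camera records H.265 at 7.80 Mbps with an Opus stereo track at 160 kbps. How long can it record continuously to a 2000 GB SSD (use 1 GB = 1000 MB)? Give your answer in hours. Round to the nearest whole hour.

558 hours

Audio: 160 kbps = 0.160 Mbps.
Total bitrate: 7.80 + 0.160 = 7.960 Mbps.
Capacity: 2000 GB = 16,000,000 Mb.
Recording time: 16,000,000 / 7.960 = 2,010,050 s ≈ 558 hours.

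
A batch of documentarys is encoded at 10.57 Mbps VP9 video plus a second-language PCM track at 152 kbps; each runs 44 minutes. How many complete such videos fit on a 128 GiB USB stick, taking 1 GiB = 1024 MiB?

44 min = 2640 s
Audio: 152 kbps = 0.152 Mbps.
Total bitrate: 10.722 Mbps.
Per item: 10.722 Mbps × 2640 s = 28,306 Mb = 3,538 MB.
Capacity: 128 GiB = 1,099,512 Mb; 38.84 items → 38 complete.

38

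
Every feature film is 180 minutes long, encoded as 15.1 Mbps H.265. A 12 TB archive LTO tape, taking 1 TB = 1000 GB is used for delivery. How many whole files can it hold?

180 min = 10800 s
Per item: 15.100 Mbps × 10800 s = 163,080 Mb = 20,385 MB.
Capacity: 12 TB = 96,000,000 Mb; 588.67 items → 588 complete.

588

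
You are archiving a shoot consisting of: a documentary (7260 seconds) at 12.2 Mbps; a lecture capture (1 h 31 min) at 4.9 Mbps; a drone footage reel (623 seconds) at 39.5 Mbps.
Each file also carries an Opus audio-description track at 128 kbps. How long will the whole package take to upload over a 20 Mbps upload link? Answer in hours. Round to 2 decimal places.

1.97 hours

Audio: 128 kbps = 0.128 Mbps.
documentary: 12.328 Mbps × 7260 s = 89501.3 Mb
lecture capture: 5.028 Mbps × 5460 s = 27452.9 Mb
drone footage reel: 39.628 Mbps × 623 s = 24688.2 Mb
Total: 141642.4 Mb = 17705.3 MB.
At 20 Mbps: 141642.4 / 20 = 7082 s ≈ 1.97 hours.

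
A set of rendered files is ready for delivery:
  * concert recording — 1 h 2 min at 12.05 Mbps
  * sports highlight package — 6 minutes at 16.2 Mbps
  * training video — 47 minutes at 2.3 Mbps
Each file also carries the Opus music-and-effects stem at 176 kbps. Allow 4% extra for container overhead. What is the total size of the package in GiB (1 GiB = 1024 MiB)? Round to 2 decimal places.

Audio: 176 kbps = 0.176 Mbps.
concert recording: 12.226 Mbps × 3720 s × 1.04 = 47299.9 Mb
sports highlight package: 16.376 Mbps × 360 s × 1.04 = 6131.2 Mb
training video: 2.476 Mbps × 2820 s × 1.04 = 7261.6 Mb
Total: 60692.7 Mb = 7586.6 MB.
= 7.066 GiB.

7.07 GiB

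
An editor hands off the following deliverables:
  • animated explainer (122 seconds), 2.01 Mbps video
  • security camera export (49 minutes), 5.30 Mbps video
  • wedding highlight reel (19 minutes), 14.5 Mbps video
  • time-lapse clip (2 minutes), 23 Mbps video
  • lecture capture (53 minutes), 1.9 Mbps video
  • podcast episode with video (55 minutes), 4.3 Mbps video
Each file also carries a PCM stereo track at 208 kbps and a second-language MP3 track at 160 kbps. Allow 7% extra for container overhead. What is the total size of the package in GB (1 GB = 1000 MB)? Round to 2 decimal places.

7.93 GB

Audio total: 208 + 160 = 368 kbps = 0.368 Mbps.
animated explainer: 2.378 Mbps × 122 s × 1.07 = 310.4 Mb
security camera export: 5.668 Mbps × 2940 s × 1.07 = 17830.4 Mb
wedding highlight reel: 14.868 Mbps × 1140 s × 1.07 = 18136.0 Mb
time-lapse clip: 23.368 Mbps × 120 s × 1.07 = 3000.5 Mb
lecture capture: 2.268 Mbps × 3180 s × 1.07 = 7717.1 Mb
podcast episode with video: 4.668 Mbps × 3300 s × 1.07 = 16482.7 Mb
Total: 63477.1 Mb = 7934.6 MB.
= 7.935 GB.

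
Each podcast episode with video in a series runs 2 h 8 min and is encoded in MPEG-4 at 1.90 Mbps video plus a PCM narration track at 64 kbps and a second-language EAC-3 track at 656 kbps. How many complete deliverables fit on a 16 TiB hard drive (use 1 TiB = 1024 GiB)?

2 h 8 min = 128 min = 7680 s
Audio total: 64 + 656 = 720 kbps = 0.720 Mbps.
Total bitrate: 2.620 Mbps.
Per item: 2.620 Mbps × 7680 s = 20,122 Mb = 2,515 MB.
Capacity: 16 TiB = 140,737,488 Mb; 6994.35 items → 6994 complete.

6994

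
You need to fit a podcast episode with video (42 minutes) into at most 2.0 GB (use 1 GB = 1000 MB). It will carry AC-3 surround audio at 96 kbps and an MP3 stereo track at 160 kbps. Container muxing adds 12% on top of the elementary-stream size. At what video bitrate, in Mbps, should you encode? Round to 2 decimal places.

5.41 Mbps

Budget: 2.0 GB = 16000.0 Mb.
Stream payload after overhead: 16000.0 / 1.12 = 14285.7 Mb.
42 min = 2520 s
Total bitrate budget: 14285.7 Mb / 2520 s = 5.669 Mbps.
Audio total: 96 + 160 = 256 kbps = 0.256 Mbps.
Video: 5.669 − 0.256 = 5.413 Mbps.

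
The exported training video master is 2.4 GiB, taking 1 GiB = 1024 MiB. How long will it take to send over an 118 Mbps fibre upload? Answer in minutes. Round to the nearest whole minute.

File: 2.4 GiB = 20615.8 Mb.
At 118 Mbps: 20615.8 / 118 = 174.7 s ≈ 2.91 minutes.

3 minutes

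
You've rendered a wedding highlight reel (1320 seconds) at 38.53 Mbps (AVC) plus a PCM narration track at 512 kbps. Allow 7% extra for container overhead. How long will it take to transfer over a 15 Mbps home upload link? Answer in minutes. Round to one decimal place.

61.3 minutes

Audio: 512 kbps = 0.512 Mbps.
Total bitrate: 39.042 Mbps.
File: 39.042 Mbps × 1320 s = 51535.4 Mb.
With 7% container overhead: ×1.07. → 55142.9 Mb.
At 15 Mbps: 55142.9 / 15 = 3676.2 s ≈ 61.3 minutes.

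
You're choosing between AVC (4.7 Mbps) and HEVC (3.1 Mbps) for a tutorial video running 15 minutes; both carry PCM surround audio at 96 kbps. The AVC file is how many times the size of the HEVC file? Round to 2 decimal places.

1.50

15 min = 900 s
Audio: 96 kbps = 0.096 Mbps.
AVC: 4.796 Mbps × 900 s = 4316.4 Mb = 0.502 GiB.
HEVC: 3.196 Mbps × 900 s = 2876.4 Mb = 0.335 GiB.
Ratio: 0.502 / 0.335 = 1.501.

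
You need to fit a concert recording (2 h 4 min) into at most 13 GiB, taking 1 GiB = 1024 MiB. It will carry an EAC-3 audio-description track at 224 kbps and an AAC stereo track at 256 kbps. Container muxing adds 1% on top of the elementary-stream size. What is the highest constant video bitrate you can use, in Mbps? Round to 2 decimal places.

14.38 Mbps

Budget: 13 GiB = 111669.1 Mb.
Stream payload after overhead: 111669.1 / 1.01 = 110563.5 Mb.
2 h 4 min = 124 min = 7440 s
Total bitrate budget: 110563.5 Mb / 7440 s = 14.861 Mbps.
Audio total: 224 + 256 = 480 kbps = 0.480 Mbps.
Video: 14.861 − 0.480 = 14.381 Mbps.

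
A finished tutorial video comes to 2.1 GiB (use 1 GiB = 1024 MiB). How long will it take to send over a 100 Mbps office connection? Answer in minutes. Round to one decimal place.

File: 2.1 GiB = 18038.9 Mb.
At 100 Mbps: 18038.9 / 100 = 180.4 s ≈ 3.01 minutes.

3.0 minutes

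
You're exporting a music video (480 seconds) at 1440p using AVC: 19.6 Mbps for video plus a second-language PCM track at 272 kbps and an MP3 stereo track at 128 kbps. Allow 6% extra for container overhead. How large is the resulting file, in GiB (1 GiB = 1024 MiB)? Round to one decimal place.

1.2 GiB

Audio total: 272 + 128 = 400 kbps = 0.400 Mbps.
Total bitrate: 19.6 + 0.400 = 20.000 Mbps.
Stream data: 20.000 Mbps × 480 s = 9600.0 Mb.
With 6% container overhead: ×1.06.
10,176 Mb = 1,272,000,000 bytes ÷ 1,073,741,824 = 1.185 GiB.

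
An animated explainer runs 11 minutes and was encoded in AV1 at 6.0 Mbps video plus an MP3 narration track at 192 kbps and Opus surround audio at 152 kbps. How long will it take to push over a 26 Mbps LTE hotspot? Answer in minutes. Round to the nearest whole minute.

11 min = 660 s
Audio total: 192 + 152 = 344 kbps = 0.344 Mbps.
Total bitrate: 6.344 Mbps.
File: 6.344 Mbps × 660 s = 4187.0 Mb.
At 26 Mbps: 4187.0 / 26 = 161.0 s ≈ 2.68 minutes.

3 minutes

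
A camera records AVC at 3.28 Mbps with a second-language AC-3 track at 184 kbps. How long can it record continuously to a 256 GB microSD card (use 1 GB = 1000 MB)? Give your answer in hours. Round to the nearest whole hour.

Audio: 184 kbps = 0.184 Mbps.
Total bitrate: 3.28 + 0.184 = 3.464 Mbps.
Capacity: 256 GB = 2,048,000 Mb.
Recording time: 2,048,000 / 3.464 = 591,224 s ≈ 164 hours.

164 hours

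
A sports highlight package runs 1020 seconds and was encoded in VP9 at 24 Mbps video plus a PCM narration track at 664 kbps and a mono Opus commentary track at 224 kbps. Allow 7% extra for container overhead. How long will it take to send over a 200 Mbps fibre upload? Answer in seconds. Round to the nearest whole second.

136 seconds

Audio total: 664 + 224 = 888 kbps = 0.888 Mbps.
Total bitrate: 24.888 Mbps.
File: 24.888 Mbps × 1020 s = 25385.8 Mb.
With 7% container overhead: ×1.07. → 27162.8 Mb.
At 200 Mbps: 27162.8 / 200 = 135.8 s ≈ 136 seconds.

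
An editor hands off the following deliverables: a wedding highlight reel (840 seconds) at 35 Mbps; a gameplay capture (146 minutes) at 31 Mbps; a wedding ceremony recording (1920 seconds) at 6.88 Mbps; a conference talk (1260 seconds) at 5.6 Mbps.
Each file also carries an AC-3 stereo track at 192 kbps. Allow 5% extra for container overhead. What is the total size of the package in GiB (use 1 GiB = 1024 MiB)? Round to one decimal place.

39.6 GiB

Audio: 192 kbps = 0.192 Mbps.
wedding highlight reel: 35.192 Mbps × 840 s × 1.05 = 31039.3 Mb
gameplay capture: 31.192 Mbps × 8760 s × 1.05 = 286904.0 Mb
wedding ceremony recording: 7.072 Mbps × 1920 s × 1.05 = 14257.2 Mb
conference talk: 5.792 Mbps × 1260 s × 1.05 = 7662.8 Mb
Total: 339863.3 Mb = 42482.9 MB.
= 39.57 GiB.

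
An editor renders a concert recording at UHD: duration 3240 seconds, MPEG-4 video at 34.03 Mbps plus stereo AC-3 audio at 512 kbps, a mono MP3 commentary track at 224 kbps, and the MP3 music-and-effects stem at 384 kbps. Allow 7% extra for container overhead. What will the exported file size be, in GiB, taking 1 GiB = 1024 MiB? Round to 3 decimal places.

Audio total: 512 + 224 + 384 = 1120 kbps = 1.120 Mbps.
Total bitrate: 34.03 + 1.120 = 35.150 Mbps.
Stream data: 35.150 Mbps × 3240 s = 113886.0 Mb.
With 7% container overhead: ×1.07.
121,858 Mb = 15,232,252,500 bytes ÷ 1,073,741,824 = 14.19 GiB.

14.186 GiB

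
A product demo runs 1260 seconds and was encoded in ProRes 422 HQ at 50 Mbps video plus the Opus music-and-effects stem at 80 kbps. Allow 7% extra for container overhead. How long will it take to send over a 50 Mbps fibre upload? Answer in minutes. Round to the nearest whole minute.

Audio: 80 kbps = 0.080 Mbps.
Total bitrate: 50.080 Mbps.
File: 50.080 Mbps × 1260 s = 63100.8 Mb.
With 7% container overhead: ×1.07. → 67517.9 Mb.
At 50 Mbps: 67517.9 / 50 = 1350.4 s ≈ 22.5 minutes.

23 minutes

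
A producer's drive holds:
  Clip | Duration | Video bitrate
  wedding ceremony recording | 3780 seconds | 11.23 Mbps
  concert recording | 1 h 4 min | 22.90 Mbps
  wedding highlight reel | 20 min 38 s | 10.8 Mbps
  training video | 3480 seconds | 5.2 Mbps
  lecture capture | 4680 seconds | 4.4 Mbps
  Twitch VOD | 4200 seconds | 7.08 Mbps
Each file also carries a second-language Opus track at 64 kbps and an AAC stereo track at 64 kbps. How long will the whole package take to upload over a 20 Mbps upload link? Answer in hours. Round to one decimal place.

3.0 hours

Audio total: 64 + 64 = 128 kbps = 0.128 Mbps.
wedding ceremony recording: 11.358 Mbps × 3780 s = 42933.2 Mb
concert recording: 23.028 Mbps × 3840 s = 88427.5 Mb
wedding highlight reel: 10.928 Mbps × 1238 s = 13528.9 Mb
training video: 5.328 Mbps × 3480 s = 18541.4 Mb
lecture capture: 4.528 Mbps × 4680 s = 21191.0 Mb
Twitch VOD: 7.208 Mbps × 4200 s = 30273.6 Mb
Total: 214895.7 Mb = 26862.0 MB.
At 20 Mbps: 214895.7 / 20 = 10745 s ≈ 2.98 hours.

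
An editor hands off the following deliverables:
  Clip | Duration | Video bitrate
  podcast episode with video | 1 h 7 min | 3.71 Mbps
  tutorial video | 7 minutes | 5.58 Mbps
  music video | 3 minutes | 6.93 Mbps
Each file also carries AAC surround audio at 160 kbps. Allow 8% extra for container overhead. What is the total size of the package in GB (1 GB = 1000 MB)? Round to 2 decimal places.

Audio: 160 kbps = 0.160 Mbps.
podcast episode with video: 3.870 Mbps × 4020 s × 1.08 = 16802.0 Mb
tutorial video: 5.740 Mbps × 420 s × 1.08 = 2603.7 Mb
music video: 7.090 Mbps × 180 s × 1.08 = 1378.3 Mb
Total: 20784.0 Mb = 2598.0 MB.
= 2.598 GB.

2.60 GB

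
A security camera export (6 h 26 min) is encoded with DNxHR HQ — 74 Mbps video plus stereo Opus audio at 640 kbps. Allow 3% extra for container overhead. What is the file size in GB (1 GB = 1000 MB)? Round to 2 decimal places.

222.57 GB

6 h 26 min = 386 min = 23160 s
Audio: 640 kbps = 0.640 Mbps.
Total bitrate: 74 + 0.640 = 74.640 Mbps.
Stream data: 74.640 Mbps × 23160 s = 1728662.4 Mb.
With 3% container overhead: ×1.03.
1,780,522 Mb ÷ 8 = 222,565 MB → 222.6 GB.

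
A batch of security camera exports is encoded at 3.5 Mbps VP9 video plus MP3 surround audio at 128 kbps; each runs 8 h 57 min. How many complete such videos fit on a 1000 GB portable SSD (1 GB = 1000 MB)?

8 h 57 min = 537 min = 32220 s
Audio: 128 kbps = 0.128 Mbps.
Total bitrate: 3.628 Mbps.
Per item: 3.628 Mbps × 32220 s = 116,894 Mb = 14,612 MB.
Capacity: 1000 GB = 8,000,000 Mb; 68.44 items → 68 complete.

68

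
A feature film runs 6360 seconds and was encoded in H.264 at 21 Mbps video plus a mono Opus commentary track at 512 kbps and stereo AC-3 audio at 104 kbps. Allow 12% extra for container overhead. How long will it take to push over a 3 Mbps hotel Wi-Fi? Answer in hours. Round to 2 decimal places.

14.26 hours

Audio total: 512 + 104 = 616 kbps = 0.616 Mbps.
Total bitrate: 21.616 Mbps.
File: 21.616 Mbps × 6360 s = 137477.8 Mb.
With 12% container overhead: ×1.12. → 153975.1 Mb.
At 3 Mbps: 153975.1 / 3 = 51325.0 s ≈ 14.3 hours.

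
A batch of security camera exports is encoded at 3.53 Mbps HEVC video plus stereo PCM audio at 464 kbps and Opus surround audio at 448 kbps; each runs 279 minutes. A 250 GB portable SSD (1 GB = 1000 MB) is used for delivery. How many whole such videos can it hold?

279 min = 16740 s
Audio total: 464 + 448 = 912 kbps = 0.912 Mbps.
Total bitrate: 4.442 Mbps.
Per item: 4.442 Mbps × 16740 s = 74,359 Mb = 9,295 MB.
Capacity: 250 GB = 2,000,000 Mb; 26.90 items → 26 complete.

26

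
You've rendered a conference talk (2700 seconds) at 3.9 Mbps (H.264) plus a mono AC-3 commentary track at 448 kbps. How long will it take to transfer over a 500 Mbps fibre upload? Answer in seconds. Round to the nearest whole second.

23 seconds

Audio: 448 kbps = 0.448 Mbps.
Total bitrate: 4.348 Mbps.
File: 4.348 Mbps × 2700 s = 11739.6 Mb.
At 500 Mbps: 11739.6 / 500 = 23.5 s ≈ 23.5 seconds.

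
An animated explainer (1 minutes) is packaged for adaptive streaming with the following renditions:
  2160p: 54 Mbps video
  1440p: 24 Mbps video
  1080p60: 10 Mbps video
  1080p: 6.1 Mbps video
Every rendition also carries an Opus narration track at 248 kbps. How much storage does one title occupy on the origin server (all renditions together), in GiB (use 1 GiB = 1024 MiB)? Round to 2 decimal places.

Audio: 248 kbps = 0.248 Mbps.
Sum of rendition bitrates: (54+0.248) + (24+0.248) + (10+0.248) + (6.1+0.248) = 95.092 Mbps.
× 60 s = 5,706 Mb = 713.2 MB = 0.6642 GiB.

0.66 GiB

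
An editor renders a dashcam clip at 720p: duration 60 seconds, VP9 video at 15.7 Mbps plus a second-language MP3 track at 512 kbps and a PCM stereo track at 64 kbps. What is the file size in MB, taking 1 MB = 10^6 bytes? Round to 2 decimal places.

Audio total: 512 + 64 = 576 kbps = 0.576 Mbps.
Total bitrate: 15.7 + 0.576 = 16.276 Mbps.
Stream data: 16.276 Mbps × 60 s = 976.6 Mb.
976.6 Mb ÷ 8 = 122.1 MB → 122.1 MB.

122.07 MB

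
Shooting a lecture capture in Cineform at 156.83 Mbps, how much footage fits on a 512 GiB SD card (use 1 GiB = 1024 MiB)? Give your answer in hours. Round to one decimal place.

Capacity: 512 GiB = 4,398,047 Mb.
Recording time: 4,398,047 / 156.830 = 28,043 s ≈ 7.79 hours.

7.8 hours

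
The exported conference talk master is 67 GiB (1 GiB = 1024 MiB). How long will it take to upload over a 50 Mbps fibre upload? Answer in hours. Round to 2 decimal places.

File: 67 GiB = 575525.6 Mb.
At 50 Mbps: 575525.6 / 50 = 11510.5 s ≈ 3.2 hours.

3.20 hours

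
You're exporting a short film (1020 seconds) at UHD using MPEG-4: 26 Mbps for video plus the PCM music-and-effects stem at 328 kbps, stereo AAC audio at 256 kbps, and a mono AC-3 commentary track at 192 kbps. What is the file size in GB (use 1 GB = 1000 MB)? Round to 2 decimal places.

3.41 GB

Audio total: 328 + 256 + 192 = 776 kbps = 0.776 Mbps.
Total bitrate: 26 + 0.776 = 26.776 Mbps.
Stream data: 26.776 Mbps × 1020 s = 27311.5 Mb.
27,312 Mb ÷ 8 = 3,414 MB → 3.414 GB.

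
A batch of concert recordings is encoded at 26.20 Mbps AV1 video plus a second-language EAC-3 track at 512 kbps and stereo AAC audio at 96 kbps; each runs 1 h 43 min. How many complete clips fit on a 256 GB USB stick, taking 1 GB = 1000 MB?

1 h 43 min = 103 min = 6180 s
Audio total: 512 + 96 = 608 kbps = 0.608 Mbps.
Total bitrate: 26.808 Mbps.
Per item: 26.808 Mbps × 6180 s = 165,673 Mb = 20,709 MB.
Capacity: 256 GB = 2,048,000 Mb; 12.36 items → 12 complete.

12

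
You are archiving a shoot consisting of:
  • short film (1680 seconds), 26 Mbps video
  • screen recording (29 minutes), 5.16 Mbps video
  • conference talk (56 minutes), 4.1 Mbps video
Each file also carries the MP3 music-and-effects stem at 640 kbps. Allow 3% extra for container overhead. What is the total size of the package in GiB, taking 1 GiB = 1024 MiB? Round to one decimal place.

Audio: 640 kbps = 0.640 Mbps.
short film: 26.640 Mbps × 1680 s × 1.03 = 46097.9 Mb
screen recording: 5.800 Mbps × 1740 s × 1.03 = 10394.8 Mb
conference talk: 4.740 Mbps × 3360 s × 1.03 = 16404.2 Mb
Total: 72896.8 Mb = 9112.1 MB.
= 8.486 GiB.

8.5 GiB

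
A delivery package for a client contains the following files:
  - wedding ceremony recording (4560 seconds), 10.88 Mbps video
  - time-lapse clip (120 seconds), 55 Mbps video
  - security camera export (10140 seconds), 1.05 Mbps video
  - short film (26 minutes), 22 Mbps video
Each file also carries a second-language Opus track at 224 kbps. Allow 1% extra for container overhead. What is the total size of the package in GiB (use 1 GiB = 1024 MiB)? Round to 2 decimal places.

Audio: 224 kbps = 0.224 Mbps.
wedding ceremony recording: 11.104 Mbps × 4560 s × 1.01 = 51140.6 Mb
time-lapse clip: 55.224 Mbps × 120 s × 1.01 = 6693.1 Mb
security camera export: 1.274 Mbps × 10140 s × 1.01 = 13047.5 Mb
short film: 22.224 Mbps × 1560 s × 1.01 = 35016.1 Mb
Total: 105897.4 Mb = 13237.2 MB.
= 12.33 GiB.

12.33 GiB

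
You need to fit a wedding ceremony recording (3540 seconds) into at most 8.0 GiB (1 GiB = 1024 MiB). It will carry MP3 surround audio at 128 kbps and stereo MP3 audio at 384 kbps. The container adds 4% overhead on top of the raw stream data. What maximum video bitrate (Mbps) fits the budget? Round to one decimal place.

18.2 Mbps

Budget: 8.0 GiB = 68719.5 Mb.
Stream payload after overhead: 68719.5 / 1.04 = 66076.4 Mb.
Total bitrate budget: 66076.4 Mb / 3540 s = 18.666 Mbps.
Audio total: 128 + 384 = 512 kbps = 0.512 Mbps.
Video: 18.666 − 0.512 = 18.154 Mbps.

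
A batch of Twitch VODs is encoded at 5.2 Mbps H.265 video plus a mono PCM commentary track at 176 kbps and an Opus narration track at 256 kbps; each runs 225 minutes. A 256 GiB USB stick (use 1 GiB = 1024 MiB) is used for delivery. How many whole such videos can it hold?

225 min = 13500 s
Audio total: 176 + 256 = 432 kbps = 0.432 Mbps.
Total bitrate: 5.632 Mbps.
Per item: 5.632 Mbps × 13500 s = 76,032 Mb = 9,504 MB.
Capacity: 256 GiB = 2,199,023 Mb; 28.92 items → 28 complete.

28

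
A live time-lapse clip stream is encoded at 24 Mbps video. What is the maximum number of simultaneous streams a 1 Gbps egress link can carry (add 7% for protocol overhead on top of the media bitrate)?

On the wire with 7% overhead: 25.680 Mbps.
1 Gbps = 1,000 Mbps; 1,000 / 25.680 = 38.94 → 38 viewers.

38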